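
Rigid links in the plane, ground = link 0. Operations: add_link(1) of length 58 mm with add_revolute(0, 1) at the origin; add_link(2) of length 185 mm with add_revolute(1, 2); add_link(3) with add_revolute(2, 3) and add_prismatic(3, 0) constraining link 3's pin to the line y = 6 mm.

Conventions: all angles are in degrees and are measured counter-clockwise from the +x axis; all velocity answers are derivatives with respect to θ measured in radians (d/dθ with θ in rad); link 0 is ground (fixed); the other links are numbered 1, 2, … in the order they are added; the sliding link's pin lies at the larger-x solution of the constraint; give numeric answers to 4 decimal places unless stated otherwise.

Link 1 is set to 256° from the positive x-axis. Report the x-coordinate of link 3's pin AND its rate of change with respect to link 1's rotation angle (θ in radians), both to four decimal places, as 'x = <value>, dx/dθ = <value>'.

geometry: r = 58 mm, L = 185 mm, e = 6 mm
crank pin P = (r cos θ, r sin θ) = (-14.031470, -56.277152)
h = r sin θ − e = -56.277152 − 6 = -62.277152
x = r cos θ + √(L² − h²) = -14.031470 + 174.202630 = 160.171160
dx/dθ = −r sin θ − h·r cos θ/√(L² − h²) (θ in radians; h = -62.277152) = 51.260925

x = 160.1712, dx/dθ = 51.2609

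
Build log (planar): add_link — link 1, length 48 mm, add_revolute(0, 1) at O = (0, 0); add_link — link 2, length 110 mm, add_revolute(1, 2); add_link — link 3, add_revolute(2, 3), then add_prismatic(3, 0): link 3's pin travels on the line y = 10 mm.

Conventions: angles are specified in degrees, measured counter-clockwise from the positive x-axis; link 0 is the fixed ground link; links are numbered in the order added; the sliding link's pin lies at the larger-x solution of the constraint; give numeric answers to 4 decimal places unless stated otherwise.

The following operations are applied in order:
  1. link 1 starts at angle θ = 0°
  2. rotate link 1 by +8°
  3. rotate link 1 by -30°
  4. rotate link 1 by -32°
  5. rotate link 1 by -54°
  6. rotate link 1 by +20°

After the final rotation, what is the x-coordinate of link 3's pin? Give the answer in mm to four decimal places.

geometry: r = 48 mm, L = 110 mm, e = 10 mm; θ starts at 0°
rotate link 1 by +8°: θ ← 0° +8° = 8°
rotate link 1 by -30°: θ ← 8° -30° = -22°
rotate link 1 by -32°: θ ← -22° -32° = -54°
rotate link 1 by -54°: θ ← -54° -54° = -108°
rotate link 1 by +20°: θ ← -108° +20° = -88°
crank pin P = (r cos θ, r sin θ) = (1.675176, -47.970760)
h = r sin θ − e = -47.970760 − 10 = -57.970760
x = r cos θ + √(L² − h²) = 1.675176 + 93.484710 = 95.159886

95.1599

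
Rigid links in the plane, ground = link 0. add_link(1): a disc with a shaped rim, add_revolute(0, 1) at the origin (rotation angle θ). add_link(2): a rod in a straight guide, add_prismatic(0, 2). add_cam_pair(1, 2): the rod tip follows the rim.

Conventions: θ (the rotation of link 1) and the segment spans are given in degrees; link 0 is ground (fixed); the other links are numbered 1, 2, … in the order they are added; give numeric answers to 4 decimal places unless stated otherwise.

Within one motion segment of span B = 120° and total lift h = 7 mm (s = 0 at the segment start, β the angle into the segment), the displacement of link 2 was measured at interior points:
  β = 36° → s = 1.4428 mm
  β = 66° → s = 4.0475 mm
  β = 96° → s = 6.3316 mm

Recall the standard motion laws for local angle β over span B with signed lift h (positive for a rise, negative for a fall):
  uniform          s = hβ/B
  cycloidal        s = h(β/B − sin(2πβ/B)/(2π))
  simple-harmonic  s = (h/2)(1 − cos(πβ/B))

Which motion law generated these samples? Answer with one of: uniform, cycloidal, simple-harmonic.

candidates at β/B = r: uniform s = h·r (linear in β); cycloidal s = h·(r − sin(2πr)/(2π)); simple-harmonic s = (h/2)(1 − cos(πr))
β=36°: printed 1.4428 | uniform 2.1000, cycloidal 1.0404, simple-harmonic 1.4428
β=66°: printed 4.0475 | uniform 3.8500, cycloidal 4.1943, simple-harmonic 4.0475
β=96°: printed 6.3316 | uniform 5.6000, cycloidal 6.6596, simple-harmonic 6.3316
only one law matches every sample → simple-harmonic

simple-harmonic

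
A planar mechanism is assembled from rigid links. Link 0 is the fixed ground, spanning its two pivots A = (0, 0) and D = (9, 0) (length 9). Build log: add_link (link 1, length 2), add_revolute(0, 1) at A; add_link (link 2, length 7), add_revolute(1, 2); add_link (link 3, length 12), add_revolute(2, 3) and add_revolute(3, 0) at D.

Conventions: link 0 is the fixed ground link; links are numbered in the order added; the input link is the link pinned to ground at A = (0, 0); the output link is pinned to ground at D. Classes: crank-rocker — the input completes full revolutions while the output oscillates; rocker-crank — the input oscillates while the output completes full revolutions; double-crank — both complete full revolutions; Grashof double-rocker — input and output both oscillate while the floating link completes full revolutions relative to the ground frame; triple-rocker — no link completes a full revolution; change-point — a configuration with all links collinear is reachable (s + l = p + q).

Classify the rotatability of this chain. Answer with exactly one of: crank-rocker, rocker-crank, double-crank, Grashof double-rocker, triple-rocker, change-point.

lengths: ground=9, input=2, coupler=7, output=12
sorted: s=2 (shortest), l=12 (longest), p+q=16
s + l = 14 vs p + q = 16
s + l < p + q (Grashof) with shortest = input link → crank-rocker

crank-rocker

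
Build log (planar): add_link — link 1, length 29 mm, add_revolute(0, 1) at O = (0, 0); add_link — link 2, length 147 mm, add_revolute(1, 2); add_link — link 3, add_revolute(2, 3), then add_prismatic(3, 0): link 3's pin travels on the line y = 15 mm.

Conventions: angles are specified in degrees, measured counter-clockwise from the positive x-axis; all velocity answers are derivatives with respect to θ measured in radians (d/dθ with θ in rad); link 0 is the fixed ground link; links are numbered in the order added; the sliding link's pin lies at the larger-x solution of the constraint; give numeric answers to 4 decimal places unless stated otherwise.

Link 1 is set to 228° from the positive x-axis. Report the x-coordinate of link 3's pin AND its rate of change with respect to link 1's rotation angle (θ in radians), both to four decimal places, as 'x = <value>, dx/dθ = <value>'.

geometry: r = 29 mm, L = 147 mm, e = 15 mm
crank pin P = (r cos θ, r sin θ) = (-19.404788, -21.551200)
h = r sin θ − e = -21.551200 − 15 = -36.551200
x = r cos θ + √(L² − h²) = -19.404788 + 142.383320 = 122.978532
dx/dθ = −r sin θ − h·r cos θ/√(L² − h²) (θ in radians; h = -36.551200) = 16.569800

x = 122.9785, dx/dθ = 16.5698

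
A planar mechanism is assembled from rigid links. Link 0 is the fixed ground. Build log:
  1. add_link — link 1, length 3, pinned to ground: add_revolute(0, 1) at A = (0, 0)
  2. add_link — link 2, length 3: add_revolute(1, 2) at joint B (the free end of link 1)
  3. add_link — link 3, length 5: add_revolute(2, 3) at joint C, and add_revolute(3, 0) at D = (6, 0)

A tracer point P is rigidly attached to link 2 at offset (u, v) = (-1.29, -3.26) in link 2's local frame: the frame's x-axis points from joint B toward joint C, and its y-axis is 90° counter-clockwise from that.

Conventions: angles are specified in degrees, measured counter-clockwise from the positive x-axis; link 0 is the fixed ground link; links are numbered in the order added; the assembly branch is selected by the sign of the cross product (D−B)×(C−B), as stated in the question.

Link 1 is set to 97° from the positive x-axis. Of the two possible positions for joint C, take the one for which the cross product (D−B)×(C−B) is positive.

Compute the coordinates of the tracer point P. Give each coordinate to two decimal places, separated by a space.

A=(0,0), D=(6.00,0)
B = A + 3.00·(cos97°, sin97°) = (-0.3656, 2.9776)
|BD| = 7.0276
circle(B,3.00) ∩ circle(D,5.00): a=2.3754, h=1.8323
  candidates: C₊=(2.5624,3.6308) cross=12.877; C₋=(1.0097,0.3115) cross=-12.877
  branch + wants cross > 0 → take C=(2.5624,3.6308) (cross=12.877)
ex = (C−B)/|BC| = (0.9760,0.2177); ey = (-0.2177,0.9760)
P = B + -1.29·ex + -3.26·ey = (-0.9148,-0.4850)

-0.91 -0.49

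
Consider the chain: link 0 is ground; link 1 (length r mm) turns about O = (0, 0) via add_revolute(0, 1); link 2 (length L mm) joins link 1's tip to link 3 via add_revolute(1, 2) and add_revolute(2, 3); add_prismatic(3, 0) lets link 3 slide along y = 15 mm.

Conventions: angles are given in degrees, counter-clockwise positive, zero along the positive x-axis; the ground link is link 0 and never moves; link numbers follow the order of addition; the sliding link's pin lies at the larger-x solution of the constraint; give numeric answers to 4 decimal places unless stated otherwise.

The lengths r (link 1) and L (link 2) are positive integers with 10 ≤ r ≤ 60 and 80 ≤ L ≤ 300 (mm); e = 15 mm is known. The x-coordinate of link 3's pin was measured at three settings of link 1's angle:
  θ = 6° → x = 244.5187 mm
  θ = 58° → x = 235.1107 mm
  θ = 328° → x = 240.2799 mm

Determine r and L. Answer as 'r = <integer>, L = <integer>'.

constraint per measurement: (x − r cos θ)² + (r sin θ − e)² = L²
subtracting the θ₁ and θ₂ equations cancels the r² and L² terms:
r = (x₁² − x₂²) / (2[(x₁cos θ₁ + e sin θ₁) − (x₂cos θ₂ + e sin θ₂)]) = 21.0001 → r = 21
L² = (x₁ − r cos θ₁)² + (r sin θ₁ − e)² = 50176.0153 → L = 224.0000 → L = 224
check at θ₃=328°: x = 240.2799 (printed 240.2799) ✓

r = 21, L = 224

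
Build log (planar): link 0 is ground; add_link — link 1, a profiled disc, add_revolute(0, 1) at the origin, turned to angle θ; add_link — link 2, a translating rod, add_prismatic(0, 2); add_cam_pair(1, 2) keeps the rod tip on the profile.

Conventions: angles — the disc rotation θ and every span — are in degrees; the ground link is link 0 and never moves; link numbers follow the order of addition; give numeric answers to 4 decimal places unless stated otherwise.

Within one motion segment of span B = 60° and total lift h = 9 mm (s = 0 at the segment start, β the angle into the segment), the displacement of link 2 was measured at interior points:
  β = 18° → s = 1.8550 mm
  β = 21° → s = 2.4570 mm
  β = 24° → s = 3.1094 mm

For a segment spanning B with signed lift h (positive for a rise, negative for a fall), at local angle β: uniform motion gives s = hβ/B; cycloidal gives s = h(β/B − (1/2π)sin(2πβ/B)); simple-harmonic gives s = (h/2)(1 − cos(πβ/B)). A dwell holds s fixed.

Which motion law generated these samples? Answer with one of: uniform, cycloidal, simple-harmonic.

candidates at β/B = r: uniform s = h·r (linear in β); cycloidal s = h·(r − sin(2πr)/(2π)); simple-harmonic s = (h/2)(1 − cos(πr))
β=18°: printed 1.8550 | uniform 2.7000, cycloidal 1.3377, simple-harmonic 1.8550
β=21°: printed 2.4570 | uniform 3.1500, cycloidal 1.9912, simple-harmonic 2.4570
β=24°: printed 3.1094 | uniform 3.6000, cycloidal 2.7581, simple-harmonic 3.1094
only one law matches every sample → simple-harmonic

simple-harmonic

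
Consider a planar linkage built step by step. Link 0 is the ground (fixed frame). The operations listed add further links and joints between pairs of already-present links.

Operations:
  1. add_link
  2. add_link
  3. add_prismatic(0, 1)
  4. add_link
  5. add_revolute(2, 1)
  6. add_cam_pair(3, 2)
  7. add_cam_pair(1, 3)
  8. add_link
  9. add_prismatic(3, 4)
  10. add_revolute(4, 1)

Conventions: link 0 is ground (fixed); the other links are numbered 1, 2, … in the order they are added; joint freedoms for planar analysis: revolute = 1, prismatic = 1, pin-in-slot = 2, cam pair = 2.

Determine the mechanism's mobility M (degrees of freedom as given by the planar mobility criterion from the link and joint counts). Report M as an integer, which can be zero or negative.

L=1 J1=0 J2=0
add link → L=2 J1=0 J2=0
add link → L=3 J1=0 J2=0
P@0,1 dof=1 J1 → L=3 J1=1 J2=0
add link → L=4 J1=1 J2=0
R@2,1 dof=1 J1 → L=4 J1=2 J2=0
C@3,2 dof=2 J2 → L=4 J1=2 J2=1
C@1,3 dof=2 J2 → L=4 J1=2 J2=2
add link → L=5 J1=2 J2=2
P@3,4 dof=1 J1 → L=5 J1=3 J2=2
R@4,1 dof=1 J1 → L=5 J1=4 J2=2
M=3(L−1)−2J1−J2=3·4−2·4−2=2

M = 2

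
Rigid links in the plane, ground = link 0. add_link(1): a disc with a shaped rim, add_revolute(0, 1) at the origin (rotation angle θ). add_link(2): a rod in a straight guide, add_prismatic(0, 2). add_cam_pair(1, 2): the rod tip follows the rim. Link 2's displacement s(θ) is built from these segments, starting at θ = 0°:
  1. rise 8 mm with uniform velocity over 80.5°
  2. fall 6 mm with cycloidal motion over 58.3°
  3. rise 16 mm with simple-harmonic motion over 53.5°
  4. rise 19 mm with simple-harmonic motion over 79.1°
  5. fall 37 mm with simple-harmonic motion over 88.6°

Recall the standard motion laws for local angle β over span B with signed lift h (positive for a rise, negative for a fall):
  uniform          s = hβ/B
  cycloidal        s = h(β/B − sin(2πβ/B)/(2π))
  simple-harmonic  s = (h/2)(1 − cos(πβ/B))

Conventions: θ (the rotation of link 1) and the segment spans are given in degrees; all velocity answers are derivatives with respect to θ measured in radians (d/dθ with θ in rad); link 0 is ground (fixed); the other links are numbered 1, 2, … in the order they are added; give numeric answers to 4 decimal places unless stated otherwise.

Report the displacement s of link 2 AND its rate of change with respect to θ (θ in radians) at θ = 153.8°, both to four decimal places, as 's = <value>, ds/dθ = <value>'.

segment 1 (0° to 80.5°, uniform, h = 8) is passed completely: s = 0.0000 + (8) = 8.0000
segment 2 (80.5° to 138.8°, cycloidal, h = -6) is passed completely: s = 8.0000 + (-6) = 2.0000
θ = 153.8° falls in segment 3 (138.8° to 192.3°, simple-harmonic, h = 16): β = 153.8 − 138.8 = 15°, B = 53.5°; Δs = 16/2·(1 − cos(π·0.2804)) = 2.9079; s = 2.0000 + 2.9079 = 4.9079
velocity in seg [138.8°–192.3°] (simple-harmonic), θ in radians: β = 15° = 0.2618 rad, B = 53.5° = 0.9338 rad; ds/dθ = (πh/(2B)) sin(πβ/B) = (π·16/(2·0.9338)) sin(π·0.2804) = 20.759183 mm/rad

s = 4.9079, ds/dθ = 20.7592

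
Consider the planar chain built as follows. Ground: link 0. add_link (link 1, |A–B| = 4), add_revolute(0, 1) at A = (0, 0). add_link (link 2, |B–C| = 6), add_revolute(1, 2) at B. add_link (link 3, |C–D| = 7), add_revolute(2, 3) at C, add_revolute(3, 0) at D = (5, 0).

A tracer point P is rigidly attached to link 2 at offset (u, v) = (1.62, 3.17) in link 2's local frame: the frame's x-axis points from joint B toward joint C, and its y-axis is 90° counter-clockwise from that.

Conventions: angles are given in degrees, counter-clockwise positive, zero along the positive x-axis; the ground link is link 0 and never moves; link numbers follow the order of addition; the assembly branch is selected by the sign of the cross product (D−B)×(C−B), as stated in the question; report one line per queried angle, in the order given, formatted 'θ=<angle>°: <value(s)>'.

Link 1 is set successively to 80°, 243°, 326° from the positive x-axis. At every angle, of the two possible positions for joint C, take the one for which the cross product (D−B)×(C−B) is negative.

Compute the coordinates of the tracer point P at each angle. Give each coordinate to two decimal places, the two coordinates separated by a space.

A=(0,0), D=(5.00,0)
θ=80°: B = A + 4.00·(cos80°, sin80°) = (0.6946, 3.9392)
θ=80°: |BD| = 5.8356
θ=80°: circle(B,6.00) ∩ circle(D,7.00): a=1.8039, h=5.7224
θ=80°:   candidates: C₊=(5.8883,6.9434) cross=33.394; C₋=(-1.8373,-1.5004) cross=-33.394
θ=80°:   branch - wants cross < 0 → take C=(-1.8373,-1.5004) (cross=-33.394)
θ=80°: ex = (C−B)/|BC| = (-0.4220,-0.9066); ey = (0.9066,-0.4220)
θ=80°: P = B + 1.62·ex + 3.17·ey = (2.8849,1.1328)
θ=243°: B = A + 4.00·(cos243°, sin243°) = (-1.8160, -3.5640)
θ=243°: |BD| = 7.6915
θ=243°: circle(B,6.00) ∩ circle(D,7.00): a=3.0007, h=5.1958
θ=243°:   candidates: C₊=(-1.5644,2.4307) cross=39.963; C₋=(3.2507,-6.7779) cross=-39.963
θ=243°:   branch - wants cross < 0 → take C=(3.2507,-6.7779) (cross=-39.963)
θ=243°: ex = (C−B)/|BC| = (0.8444,-0.5356); ey = (0.5356,0.8444)
θ=243°: P = B + 1.62·ex + 3.17·ey = (1.2500,-1.7549)
θ=326°: B = A + 4.00·(cos326°, sin326°) = (3.3162, -2.2368)
θ=326°: |BD| = 2.7997
θ=326°: circle(B,6.00) ∩ circle(D,7.00): a=-0.9218, h=5.9288
θ=326°:   candidates: C₊=(-1.9749,0.5925) cross=16.599; C₋=(7.4984,-6.5390) cross=-16.599
θ=326°:   branch - wants cross < 0 → take C=(7.4984,-6.5390) (cross=-16.599)
θ=326°: ex = (C−B)/|BC| = (0.6970,-0.7170); ey = (0.7170,0.6970)
θ=326°: P = B + 1.62·ex + 3.17·ey = (6.7183,-1.1887)

θ=80°: 2.88 1.13
θ=243°: 1.25 -1.75
θ=326°: 6.72 -1.19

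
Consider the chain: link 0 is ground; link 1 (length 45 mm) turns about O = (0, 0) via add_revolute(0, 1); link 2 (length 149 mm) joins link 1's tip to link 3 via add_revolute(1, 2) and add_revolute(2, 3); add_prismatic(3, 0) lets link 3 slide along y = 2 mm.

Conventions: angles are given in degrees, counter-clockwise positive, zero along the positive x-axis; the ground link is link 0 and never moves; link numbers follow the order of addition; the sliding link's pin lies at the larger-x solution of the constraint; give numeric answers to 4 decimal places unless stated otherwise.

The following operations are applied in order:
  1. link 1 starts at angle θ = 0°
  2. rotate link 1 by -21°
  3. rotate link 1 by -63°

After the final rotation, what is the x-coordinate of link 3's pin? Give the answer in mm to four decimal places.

geometry: r = 45 mm, L = 149 mm, e = 2 mm; θ starts at 0°
rotate link 1 by -21°: θ ← 0° -21° = -21°
rotate link 1 by -63°: θ ← -21° -63° = -84°
crank pin P = (r cos θ, r sin θ) = (4.703781, -44.753485)
h = r sin θ − e = -44.753485 − 2 = -46.753485
x = r cos θ + √(L² − h²) = 4.703781 + 141.474774 = 146.178555

146.1786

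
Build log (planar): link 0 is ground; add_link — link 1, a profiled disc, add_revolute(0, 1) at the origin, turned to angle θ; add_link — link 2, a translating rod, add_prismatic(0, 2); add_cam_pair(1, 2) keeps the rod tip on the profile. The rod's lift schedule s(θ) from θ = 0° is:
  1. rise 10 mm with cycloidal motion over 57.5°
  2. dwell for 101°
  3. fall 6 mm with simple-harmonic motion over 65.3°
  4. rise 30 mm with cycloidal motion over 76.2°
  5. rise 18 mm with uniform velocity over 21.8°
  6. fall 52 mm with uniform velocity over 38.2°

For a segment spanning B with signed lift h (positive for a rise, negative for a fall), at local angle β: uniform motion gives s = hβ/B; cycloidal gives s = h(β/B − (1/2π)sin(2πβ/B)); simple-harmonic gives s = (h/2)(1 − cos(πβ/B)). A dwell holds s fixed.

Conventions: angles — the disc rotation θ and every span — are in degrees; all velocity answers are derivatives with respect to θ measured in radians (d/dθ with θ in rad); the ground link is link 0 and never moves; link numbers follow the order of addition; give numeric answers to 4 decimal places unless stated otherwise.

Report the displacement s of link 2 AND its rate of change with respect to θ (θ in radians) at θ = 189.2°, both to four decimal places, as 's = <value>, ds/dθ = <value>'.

seg 1 [0°–57.5°] cycloidal, h=10: full span → s += 10 → s = 10.0000
seg 2 [57.5°–158.5°] dwell: s stays 10.0000
seg 3 [158.5°–223.8°] simple-harmonic, h=-6: θ=189.2° here. β=30.7, B=65.3. -6/2·(1 − cos(π·0.4701)) = -2.7190 → s = 7.2810
velocity in seg [158.5°–223.8°] (simple-harmonic), θ in radians: β = 30.7° = 0.5358 rad, B = 65.3° = 1.1397 rad; ds/dθ = (πh/(2B)) sin(πβ/B) = (π·(-6)/(2·1.1397)) sin(π·0.4701) = -8.233161 mm/rad

s = 7.2810, ds/dθ = -8.2332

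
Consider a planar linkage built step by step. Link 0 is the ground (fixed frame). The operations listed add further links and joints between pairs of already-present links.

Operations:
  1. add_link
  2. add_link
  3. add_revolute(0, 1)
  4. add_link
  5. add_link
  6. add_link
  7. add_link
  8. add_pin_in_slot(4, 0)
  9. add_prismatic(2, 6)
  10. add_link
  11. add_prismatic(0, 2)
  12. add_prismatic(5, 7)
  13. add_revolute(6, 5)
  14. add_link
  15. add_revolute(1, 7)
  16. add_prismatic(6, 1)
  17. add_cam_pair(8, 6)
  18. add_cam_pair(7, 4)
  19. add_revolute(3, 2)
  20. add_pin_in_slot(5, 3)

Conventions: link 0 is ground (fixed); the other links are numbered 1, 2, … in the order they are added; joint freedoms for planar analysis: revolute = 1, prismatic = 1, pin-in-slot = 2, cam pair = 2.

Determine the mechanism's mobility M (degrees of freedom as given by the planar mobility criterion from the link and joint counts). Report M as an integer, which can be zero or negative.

ground; <1,0,0>
#1 <2,0,0>
#2 <3,0,0>
R:0↔1 J1 <3,1,0>
#3 <4,1,0>
#4 <5,1,0>
#5 <6,1,0>
#6 <7,1,0>
PS:4↔0 J2 <7,1,1>
P:2↔6 J1 <7,2,1>
#7 <8,2,1>
P:0↔2 J1 <8,3,1>
P:5↔7 J1 <8,4,1>
R:6↔5 J1 <8,5,1>
#8 <9,5,1>
R:1↔7 J1 <9,6,1>
P:6↔1 J1 <9,7,1>
C:8↔6 J2 <9,7,2>
C:7↔4 J2 <9,7,3>
R:3↔2 J1 <9,8,3>
PS:5↔3 J2 <9,8,4>
3×8 − 2×8 − 1×4 = 4

M = 4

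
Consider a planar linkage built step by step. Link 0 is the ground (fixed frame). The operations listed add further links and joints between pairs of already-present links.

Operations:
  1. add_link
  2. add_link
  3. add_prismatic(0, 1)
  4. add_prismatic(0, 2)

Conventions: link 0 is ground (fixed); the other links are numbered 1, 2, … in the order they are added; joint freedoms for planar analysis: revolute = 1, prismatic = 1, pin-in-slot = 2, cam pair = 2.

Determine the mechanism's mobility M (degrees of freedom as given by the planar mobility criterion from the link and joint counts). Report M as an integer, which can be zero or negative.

(L,J1,J2)=(1,0,0); link0 fixed
link1: (2,0,0)
link2: (3,0,0)
P 0-1 [J1]: (3,1,0)
P 0-2 [J1]: (3,2,0)
Grübler: 3·2 − 2·2 − 0 = 2

M = 2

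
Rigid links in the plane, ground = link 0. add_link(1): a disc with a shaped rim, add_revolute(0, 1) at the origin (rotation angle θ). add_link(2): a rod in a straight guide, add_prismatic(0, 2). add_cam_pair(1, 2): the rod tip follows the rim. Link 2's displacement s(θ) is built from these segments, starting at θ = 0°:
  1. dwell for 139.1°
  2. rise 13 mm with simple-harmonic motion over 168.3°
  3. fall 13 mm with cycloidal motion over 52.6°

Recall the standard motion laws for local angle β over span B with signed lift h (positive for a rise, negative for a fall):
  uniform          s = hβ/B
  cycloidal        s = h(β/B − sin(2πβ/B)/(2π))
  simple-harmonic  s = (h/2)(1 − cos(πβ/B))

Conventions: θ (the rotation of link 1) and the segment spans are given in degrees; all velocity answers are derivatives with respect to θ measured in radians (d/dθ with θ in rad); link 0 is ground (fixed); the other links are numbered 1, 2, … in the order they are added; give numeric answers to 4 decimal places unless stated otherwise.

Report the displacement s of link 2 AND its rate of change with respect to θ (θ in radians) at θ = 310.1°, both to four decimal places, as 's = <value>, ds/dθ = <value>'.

segment 1 (0° to 139.1°, dwell): s unchanged at 0.0000
segment 2 (139.1° to 307.4°, simple-harmonic, h = 13) is passed completely: s = 0.0000 + (13) = 13.0000
θ = 310.1° falls in segment 3 (307.4° to 360°, cycloidal, h = -13): β = 310.1 − 307.4 = 2.7°, B = 52.6°; Δs = -13·(0.0513 − sin(2π·0.0513)/(2π)) = -0.0115; s = 13.0000 − 0.0115 = 12.9885
velocity in seg [307.4°–360°] (cycloidal), θ in radians: β = 2.7° = 0.0471 rad, B = 52.6° = 0.9180 rad; ds/dθ = (h/B)(1 − cos(2πβ/B)) = ((-13)/0.9180)(1 − cos(2π·0.0513)) = -0.730127 mm/rad

s = 12.9885, ds/dθ = -0.7301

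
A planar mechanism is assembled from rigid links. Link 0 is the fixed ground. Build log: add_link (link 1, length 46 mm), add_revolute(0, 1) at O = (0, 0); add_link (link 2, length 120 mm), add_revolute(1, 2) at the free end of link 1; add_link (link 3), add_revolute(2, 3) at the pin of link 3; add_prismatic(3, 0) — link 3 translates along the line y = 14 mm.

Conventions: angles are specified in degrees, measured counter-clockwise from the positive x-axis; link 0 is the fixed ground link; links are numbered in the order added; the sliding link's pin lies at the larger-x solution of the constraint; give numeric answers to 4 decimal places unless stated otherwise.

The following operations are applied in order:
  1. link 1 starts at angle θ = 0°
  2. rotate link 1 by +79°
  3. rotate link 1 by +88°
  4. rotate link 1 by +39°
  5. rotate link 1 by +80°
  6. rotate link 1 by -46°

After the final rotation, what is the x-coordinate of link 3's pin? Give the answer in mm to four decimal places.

geometry: r = 46 mm, L = 120 mm, e = 14 mm; θ starts at 0°
rotate link 1 by +79°: θ ← 0° +79° = 79°
rotate link 1 by +88°: θ ← 79° +88° = 167°
rotate link 1 by +39°: θ ← 167° +39° = 206°
rotate link 1 by +80°: θ ← 206° +80° = 286°
rotate link 1 by -46°: θ ← 286° -46° = 240°
crank pin P = (r cos θ, r sin θ) = (-23.000000, -39.837169)
h = r sin θ − e = -39.837169 − 14 = -53.837169
x = r cos θ + √(L² − h²) = -23.000000 + 107.245323 = 84.245323

84.2453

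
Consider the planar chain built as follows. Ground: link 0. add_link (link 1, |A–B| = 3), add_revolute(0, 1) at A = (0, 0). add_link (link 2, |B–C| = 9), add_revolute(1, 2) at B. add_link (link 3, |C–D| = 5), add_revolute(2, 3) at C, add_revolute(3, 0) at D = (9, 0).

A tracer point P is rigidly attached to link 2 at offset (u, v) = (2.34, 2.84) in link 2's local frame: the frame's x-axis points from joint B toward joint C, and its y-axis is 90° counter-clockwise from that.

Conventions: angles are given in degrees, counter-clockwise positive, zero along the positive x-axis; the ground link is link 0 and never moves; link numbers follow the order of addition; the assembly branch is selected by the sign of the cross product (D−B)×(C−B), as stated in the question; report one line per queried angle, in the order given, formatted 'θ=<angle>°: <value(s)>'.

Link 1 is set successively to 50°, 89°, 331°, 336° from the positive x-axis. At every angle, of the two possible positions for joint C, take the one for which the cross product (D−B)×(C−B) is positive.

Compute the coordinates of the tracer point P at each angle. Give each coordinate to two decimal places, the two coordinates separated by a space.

A=(0,0), D=(9.00,0)
θ=50°: B = A + 3.00·(cos50°, sin50°) = (1.9284, 2.2981)
θ=50°: |BD| = 7.4357
θ=50°: circle(B,9.00) ∩ circle(D,5.00): a=7.4835, h=4.9998
θ=50°:   candidates: C₊=(10.5907,4.7402) cross=37.177; C₋=(7.5002,-4.7697) cross=-37.177
θ=50°:   branch + wants cross > 0 → take C=(10.5907,4.7402) (cross=37.177)
θ=50°: ex = (C−B)/|BC| = (0.9625,0.2713); ey = (-0.2713,0.9625)
θ=50°: P = B + 2.34·ex + 2.84·ey = (3.4100,5.6665)
θ=89°: B = A + 3.00·(cos89°, sin89°) = (0.0524, 2.9995)
θ=89°: |BD| = 9.4370
θ=89°: circle(B,9.00) ∩ circle(D,5.00): a=7.6856, h=4.6832
θ=89°:   candidates: C₊=(8.8279,4.9970) cross=44.195; C₋=(5.8508,-3.8836) cross=-44.195
θ=89°:   branch + wants cross > 0 → take C=(8.8279,4.9970) (cross=44.195)
θ=89°: ex = (C−B)/|BC| = (0.9751,0.2219); ey = (-0.2219,0.9751)
θ=89°: P = B + 2.34·ex + 2.84·ey = (1.7037,6.2881)
θ=331°: B = A + 3.00·(cos331°, sin331°) = (2.6239, -1.4544)
θ=331°: |BD| = 6.5399
θ=331°: circle(B,9.00) ∩ circle(D,5.00): a=7.5514, h=4.8966
θ=331°:   candidates: C₊=(8.8971,4.9989) cross=32.024; C₋=(11.0751,-4.5491) cross=-32.024
θ=331°:   branch + wants cross > 0 → take C=(8.8971,4.9989) (cross=32.024)
θ=331°: ex = (C−B)/|BC| = (0.6970,0.7170); ey = (-0.7170,0.6970)
θ=331°: P = B + 2.34·ex + 2.84·ey = (2.2185,2.2030)
θ=336°: B = A + 3.00·(cos336°, sin336°) = (2.7406, -1.2202)
θ=336°: |BD| = 6.3772
θ=336°: circle(B,9.00) ∩ circle(D,5.00): a=7.5792, h=4.8534
θ=336°:   candidates: C₊=(9.2512,4.9937) cross=30.951; C₋=(11.1085,-4.5337) cross=-30.951
θ=336°:   branch + wants cross > 0 → take C=(9.2512,4.9937) (cross=30.951)
θ=336°: ex = (C−B)/|BC| = (0.7234,0.6904); ey = (-0.6904,0.7234)
θ=336°: P = B + 2.34·ex + 2.84·ey = (2.4726,2.4498)

θ=50°: 3.41 5.67
θ=89°: 1.70 6.29
θ=331°: 2.22 2.20
θ=336°: 2.47 2.45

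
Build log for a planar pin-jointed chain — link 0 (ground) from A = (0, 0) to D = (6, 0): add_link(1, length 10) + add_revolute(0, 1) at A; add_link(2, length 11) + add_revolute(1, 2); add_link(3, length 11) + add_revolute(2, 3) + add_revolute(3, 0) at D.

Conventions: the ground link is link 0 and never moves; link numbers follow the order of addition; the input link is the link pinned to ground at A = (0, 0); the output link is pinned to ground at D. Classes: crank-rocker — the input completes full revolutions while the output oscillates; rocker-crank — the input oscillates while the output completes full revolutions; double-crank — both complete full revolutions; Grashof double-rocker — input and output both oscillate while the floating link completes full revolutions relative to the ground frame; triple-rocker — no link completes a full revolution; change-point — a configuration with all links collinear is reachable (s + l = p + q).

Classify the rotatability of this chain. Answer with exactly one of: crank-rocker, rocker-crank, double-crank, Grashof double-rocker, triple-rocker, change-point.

lengths: ground=6, input=10, coupler=11, output=11
sorted: s=6 (shortest), l=11 (longest), p+q=21
s + l = 17 vs p + q = 21
s + l < p + q (Grashof) with shortest = ground link → double-crank

double-crank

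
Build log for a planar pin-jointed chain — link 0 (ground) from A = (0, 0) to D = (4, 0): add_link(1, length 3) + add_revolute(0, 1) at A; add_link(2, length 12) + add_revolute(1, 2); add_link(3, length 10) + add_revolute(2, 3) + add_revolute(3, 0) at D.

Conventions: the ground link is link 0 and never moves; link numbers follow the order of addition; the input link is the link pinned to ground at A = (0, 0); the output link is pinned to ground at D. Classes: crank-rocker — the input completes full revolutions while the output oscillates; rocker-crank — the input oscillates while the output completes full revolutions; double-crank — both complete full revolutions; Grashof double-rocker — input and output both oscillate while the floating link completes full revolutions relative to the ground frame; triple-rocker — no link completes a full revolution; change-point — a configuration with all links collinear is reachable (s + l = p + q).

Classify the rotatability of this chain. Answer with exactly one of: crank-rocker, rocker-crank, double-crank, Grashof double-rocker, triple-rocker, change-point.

lengths: ground=4, input=3, coupler=12, output=10
sorted: s=3 (shortest), l=12 (longest), p+q=14
s + l = 15 vs p + q = 14
s + l > p + q → non-Grashof → no link fully rotates → triple-rocker

triple-rocker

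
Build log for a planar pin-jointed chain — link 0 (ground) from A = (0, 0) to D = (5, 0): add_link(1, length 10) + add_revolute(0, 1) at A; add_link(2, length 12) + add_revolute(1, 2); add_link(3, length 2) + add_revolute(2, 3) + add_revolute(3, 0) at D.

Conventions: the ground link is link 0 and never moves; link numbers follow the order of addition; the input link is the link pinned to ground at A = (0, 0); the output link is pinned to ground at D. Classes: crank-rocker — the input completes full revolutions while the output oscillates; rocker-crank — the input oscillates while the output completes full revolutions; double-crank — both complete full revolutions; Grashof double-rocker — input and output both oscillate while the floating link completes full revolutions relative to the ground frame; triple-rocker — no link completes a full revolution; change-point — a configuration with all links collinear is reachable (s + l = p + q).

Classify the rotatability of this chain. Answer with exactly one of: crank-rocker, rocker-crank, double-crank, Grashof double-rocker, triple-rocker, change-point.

lengths: ground=5, input=10, coupler=12, output=2
sorted: s=2 (shortest), l=12 (longest), p+q=15
s + l = 14 vs p + q = 15
s + l < p + q (Grashof) with shortest = output link → rocker-crank

rocker-crank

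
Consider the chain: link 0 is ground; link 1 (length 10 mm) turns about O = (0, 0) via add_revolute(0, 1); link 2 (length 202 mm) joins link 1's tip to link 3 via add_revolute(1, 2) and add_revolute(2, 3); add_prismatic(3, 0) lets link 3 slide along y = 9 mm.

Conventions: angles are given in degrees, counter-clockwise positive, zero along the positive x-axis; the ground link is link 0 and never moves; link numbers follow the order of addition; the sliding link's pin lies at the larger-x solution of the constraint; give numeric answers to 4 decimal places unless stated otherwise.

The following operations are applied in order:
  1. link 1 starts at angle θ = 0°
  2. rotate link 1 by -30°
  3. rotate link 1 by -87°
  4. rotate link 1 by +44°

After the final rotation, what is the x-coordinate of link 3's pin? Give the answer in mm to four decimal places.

geometry: r = 10 mm, L = 202 mm, e = 9 mm; θ starts at 0°
rotate link 1 by -30°: θ ← 0° -30° = -30°
rotate link 1 by -87°: θ ← -30° -87° = -117°
rotate link 1 by +44°: θ ← -117° +44° = -73°
crank pin P = (r cos θ, r sin θ) = (2.923717, -9.563048)
h = r sin θ − e = -9.563048 − 9 = -18.563048
x = r cos θ + √(L² − h²) = 2.923717 + 201.145254 = 204.068971

204.0690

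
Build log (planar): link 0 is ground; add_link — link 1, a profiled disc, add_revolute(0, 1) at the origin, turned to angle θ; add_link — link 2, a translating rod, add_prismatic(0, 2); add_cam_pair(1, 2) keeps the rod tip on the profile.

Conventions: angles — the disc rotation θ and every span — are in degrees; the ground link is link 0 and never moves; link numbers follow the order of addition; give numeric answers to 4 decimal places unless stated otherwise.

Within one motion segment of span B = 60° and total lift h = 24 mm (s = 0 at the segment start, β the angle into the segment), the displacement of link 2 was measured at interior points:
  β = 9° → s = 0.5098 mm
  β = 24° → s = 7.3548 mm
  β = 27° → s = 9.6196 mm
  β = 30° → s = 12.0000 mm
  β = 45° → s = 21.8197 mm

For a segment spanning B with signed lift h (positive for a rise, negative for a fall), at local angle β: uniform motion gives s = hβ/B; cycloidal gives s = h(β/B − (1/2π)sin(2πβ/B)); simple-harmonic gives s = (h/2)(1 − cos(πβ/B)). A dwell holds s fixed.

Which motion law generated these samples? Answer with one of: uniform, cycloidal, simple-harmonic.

candidates at β/B = r: uniform s = h·r (linear in β); cycloidal s = h·(r − sin(2πr)/(2π)); simple-harmonic s = (h/2)(1 − cos(πr))
β=9°: printed 0.5098 | uniform 3.6000, cycloidal 0.5098, simple-harmonic 1.3079
β=24°: printed 7.3548 | uniform 9.6000, cycloidal 7.3548, simple-harmonic 8.2918
β=27°: printed 9.6196 | uniform 10.8000, cycloidal 9.6196, simple-harmonic 10.1228
β=30°: printed 12.0000 | uniform 12.0000, cycloidal 12.0000, simple-harmonic 12.0000
β=45°: printed 21.8197 | uniform 18.0000, cycloidal 21.8197, simple-harmonic 20.4853
only one law matches every sample → cycloidal

cycloidal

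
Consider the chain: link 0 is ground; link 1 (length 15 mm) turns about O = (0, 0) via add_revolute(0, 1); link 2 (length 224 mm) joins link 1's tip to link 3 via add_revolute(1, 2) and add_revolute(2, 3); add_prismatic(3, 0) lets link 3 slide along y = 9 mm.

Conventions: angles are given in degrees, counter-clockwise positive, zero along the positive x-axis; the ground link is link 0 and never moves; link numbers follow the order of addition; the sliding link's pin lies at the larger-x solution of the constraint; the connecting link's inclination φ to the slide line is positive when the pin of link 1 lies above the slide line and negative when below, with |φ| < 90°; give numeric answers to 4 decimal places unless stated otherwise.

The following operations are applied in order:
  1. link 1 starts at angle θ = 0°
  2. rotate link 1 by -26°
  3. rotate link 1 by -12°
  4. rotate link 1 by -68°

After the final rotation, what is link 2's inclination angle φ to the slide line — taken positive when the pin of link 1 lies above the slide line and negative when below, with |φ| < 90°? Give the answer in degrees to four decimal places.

geometry: r = 15 mm, L = 224 mm, e = 9 mm; θ starts at 0°
rotate link 1 by -26°: θ ← 0° -26° = -26°
rotate link 1 by -12°: θ ← -26° -12° = -38°
rotate link 1 by -68°: θ ← -38° -68° = -106°
h = r sin θ − e = -14.418925 − 9 = -23.418925
sin φ = h / L = -23.418925 / 224 = -0.10454877
φ = arcsin(-0.10454877) = -6.001170°

-6.0012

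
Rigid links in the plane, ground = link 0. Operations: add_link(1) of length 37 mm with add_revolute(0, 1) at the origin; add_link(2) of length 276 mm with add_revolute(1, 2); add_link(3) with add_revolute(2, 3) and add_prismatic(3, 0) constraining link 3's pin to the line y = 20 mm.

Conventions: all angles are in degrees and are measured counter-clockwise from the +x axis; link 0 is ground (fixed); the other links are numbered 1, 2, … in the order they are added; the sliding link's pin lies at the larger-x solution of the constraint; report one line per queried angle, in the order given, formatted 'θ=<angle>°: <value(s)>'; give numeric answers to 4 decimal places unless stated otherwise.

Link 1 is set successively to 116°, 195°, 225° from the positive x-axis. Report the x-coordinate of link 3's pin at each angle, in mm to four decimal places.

geometry: r = 37 mm, L = 276 mm, e = 20 mm
θ=116°: crank pin P = (r cos θ, r sin θ) = (-16.219732, 33.255380)
θ=116°: h = r sin θ − e = 33.255380 − 20 = 13.255380
θ=116°: x = r cos θ + √(L² − h²) = -16.219732 + 275.681510 = 259.461777
θ=195°: crank pin P = (r cos θ, r sin θ) = (-35.739256, -9.576305)
θ=195°: h = r sin θ − e = -9.576305 − 20 = -29.576305
θ=195°: x = r cos θ + √(L² − h²) = -35.739256 + 274.410718 = 238.671463
θ=225°: crank pin P = (r cos θ, r sin θ) = (-26.162951, -26.162951)
θ=225°: h = r sin θ − e = -26.162951 − 20 = -46.162951
θ=225°: x = r cos θ + √(L² − h²) = -26.162951 + 272.112076 = 245.949125

θ=116°: 259.4618
θ=195°: 238.6715
θ=225°: 245.9491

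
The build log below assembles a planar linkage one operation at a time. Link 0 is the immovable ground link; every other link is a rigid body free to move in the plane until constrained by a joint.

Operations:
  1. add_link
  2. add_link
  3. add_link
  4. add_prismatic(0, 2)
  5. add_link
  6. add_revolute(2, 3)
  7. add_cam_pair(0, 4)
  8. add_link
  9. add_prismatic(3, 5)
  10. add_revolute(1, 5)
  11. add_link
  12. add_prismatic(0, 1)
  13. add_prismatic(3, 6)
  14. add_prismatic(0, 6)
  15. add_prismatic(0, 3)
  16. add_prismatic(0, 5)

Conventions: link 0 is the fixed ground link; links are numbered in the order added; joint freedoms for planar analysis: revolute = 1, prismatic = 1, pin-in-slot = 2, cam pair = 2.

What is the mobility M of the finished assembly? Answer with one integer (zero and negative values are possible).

(L,J1,J2)=(1,0,0); link0 fixed
link1: (2,0,0)
link2: (3,0,0)
link3: (4,0,0)
P 0-2 [J1]: (4,1,0)
link4: (5,1,0)
R 2-3 [J1]: (5,2,0)
C 0-4 [J2]: (5,2,1)
link5: (6,2,1)
P 3-5 [J1]: (6,3,1)
R 1-5 [J1]: (6,4,1)
link6: (7,4,1)
P 0-1 [J1]: (7,5,1)
P 3-6 [J1]: (7,6,1)
P 0-6 [J1]: (7,7,1)
P 0-3 [J1]: (7,8,1)
P 0-5 [J1]: (7,9,1)
Grübler: 3·6 − 2·9 − 1 = -1

M = -1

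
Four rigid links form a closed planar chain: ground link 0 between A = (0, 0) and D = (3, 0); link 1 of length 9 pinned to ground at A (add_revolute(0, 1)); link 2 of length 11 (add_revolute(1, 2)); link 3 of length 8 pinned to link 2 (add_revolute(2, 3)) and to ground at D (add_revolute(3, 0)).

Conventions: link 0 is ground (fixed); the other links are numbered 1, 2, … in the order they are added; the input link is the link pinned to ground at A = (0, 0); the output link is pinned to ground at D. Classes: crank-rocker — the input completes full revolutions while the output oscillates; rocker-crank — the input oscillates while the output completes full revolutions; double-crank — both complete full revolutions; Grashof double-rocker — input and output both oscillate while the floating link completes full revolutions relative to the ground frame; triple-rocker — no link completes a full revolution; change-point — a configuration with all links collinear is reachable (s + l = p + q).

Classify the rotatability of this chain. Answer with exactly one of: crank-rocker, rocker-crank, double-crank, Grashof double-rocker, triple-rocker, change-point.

lengths: ground=3, input=9, coupler=11, output=8
sorted: s=3 (shortest), l=11 (longest), p+q=17
s + l = 14 vs p + q = 17
s + l < p + q (Grashof) with shortest = ground link → double-crank

double-crank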